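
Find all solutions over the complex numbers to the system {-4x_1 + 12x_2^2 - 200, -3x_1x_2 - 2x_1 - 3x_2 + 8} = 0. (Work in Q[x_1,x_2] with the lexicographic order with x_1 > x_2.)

{(-2, -4), (-73/3 - 20*sqrt(13)/3, 5/3 - 2*sqrt(13)/3), (-73/3 + 20*sqrt(13)/3, 5/3 + 2*sqrt(13)/3)}

Compute a lex Gröbner basis by Buchberger's algorithm.
f_1 = -4x_1 + 12x_2^2 - 200, LT = x_1.
f_2 = -3x_1x_2 - 2x_1 - 3x_2 + 8, LT = x_1x_2.

S(f_1,f_2): lcm = x_1x_2. S = -2/3x_1 - 3x_2^3 + 49x_2 + 8/3.
  leading term x_1: subtract (1/6)·f_1 from -2/3x_1 - 3x_2^3 + 49x_2 + 8/3 → -3x_2^3 - 2x_2^2 + 49x_2 + 36
  leading term x_2^3: no divisor's leading term divides it; move -3x_2^3 to the remainder.
  leading term x_2^2: no divisor's leading term divides it; move -2x_2^2 to the remainder.
  leading term x_2: no divisor's leading term divides it; move 49x_2 to the remainder.
  leading term 1: no divisor's leading term divides it; move 36 to the remainder.
  remainder -3x_2^3 - 2x_2^2 + 49x_2 + 36 ≠ 0; add h_3 = -3x_2^3 - 2x_2^2 + 49x_2 + 36 to the basis.

The other S-polynomials (S(f_1,h_3), S(f_2,h_3)) all reduce to 0 modulo the current basis, so we have a Gröbner basis.
Inter-reduce: drop elements whose leading term is divisible by another's, tail-reduce, and make monic.
Reduced Gröbner basis: {x_1 - 3x_2^2 + 50, x_2^3 + 2/3x_2^2 - 49/3x_2 - 12}.

Since the basis is lex-ordered, x_2^3 + 2/3x_2^2 - 49/3x_2 - 12 is univariate in x_2. Its roots are {-4, 5/3 - 2*sqrt(13)/3, 5/3 + 2*sqrt(13)/3}. Back-substituting each root into the other basis elements fixes the other coordinates.
  x_2 = -4: the earlier basis element becomes x_1 + 2 = 0, giving x_1 = -2 — point (-2, -4).
  x_2 = 5/3 - 2*sqrt(13)/3: the earlier basis element becomes x_1 + 20*sqrt(13)/3 + 73/3 = 0, giving x_1 = -73/3 - 20*sqrt(13)/3 — point (-73/3 - 20*sqrt(13)/3, 5/3 - 2*sqrt(13)/3).
  x_2 = 5/3 + 2*sqrt(13)/3: the earlier basis element becomes x_1 - 20*sqrt(13)/3 + 73/3 = 0, giving x_1 = -73/3 + 20*sqrt(13)/3 — point (-73/3 + 20*sqrt(13)/3, 5/3 + 2*sqrt(13)/3).
This is the nonlinear analogue of row-reducing a linear system.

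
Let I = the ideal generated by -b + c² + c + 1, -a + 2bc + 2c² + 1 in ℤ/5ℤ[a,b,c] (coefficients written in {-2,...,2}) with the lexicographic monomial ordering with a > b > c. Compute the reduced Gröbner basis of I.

f_1 = -b + c² + c + 1, LT = b.
f_2 = -a + 2bc + 2c² + 1, LT = a.

The S-polynomials (S(f_1,f_2)) all reduce to 0 modulo the current basis, so we have a Gröbner basis.

G = {a - 2c³ + c² - 2c - 1, b - c² - c - 1}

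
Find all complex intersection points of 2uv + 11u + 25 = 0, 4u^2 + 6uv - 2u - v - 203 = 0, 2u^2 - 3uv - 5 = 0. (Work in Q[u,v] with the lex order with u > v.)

Compute a lex Gröbner basis by Buchberger's algorithm.
f_1 = 2uv + 11u + 25, LT = uv.
f_2 = 4u^2 + 6uv - 2u - v - 203, LT = u^2.
f_3 = 2u^2 - 3uv - 5, LT = u^2.

S(f_1,f_2): lcm = u^2v. S = 11/2u^2 - 3/2uv^2 + 1/2uv + 25/2u + 1/4v^2 + 203/4v.
  leading term u^2: subtract (11/8)·f_2 from 11/2u^2 - 3/2uv^2 + 1/2uv + 25/2u + 1/4v^2 + 203/4v → -3/2uv^2 - 31/4uv + 61/4u + 1/4v^2 + 417/8v + 2233/8
  leading term uv^2: subtract (-3/4v)·f_1 from -3/2uv^2 - 31/4uv + 61/4u + 1/4v^2 + 417/8v + 2233/8 → 1/2uv + 61/4u + 1/4v^2 + 567/8v + 2233/8
  leading term uv: subtract (1/4)·f_1 from 1/2uv + 61/4u + 1/4v^2 + 567/8v + 2233/8 → 25/2u + 1/4v^2 + 567/8v + 2183/8
  leading term u: no divisor's leading term divides it; move 25/2u to the remainder.
  leading term v^2: no divisor's leading term divides it; move 1/4v^2 to the remainder.
  leading term v: no divisor's leading term divides it; move 567/8v to the remainder.
  leading term 1: no divisor's leading term divides it; move 2183/8 to the remainder.
  remainder 25/2u + 1/4v^2 + 567/8v + 2183/8 ≠ 0; add h_4 = 25/2u + 1/4v^2 + 567/8v + 2183/8 to the basis.

S(f_1,f_3): lcm = u^2v. S = 11/2u^2 + 3/2uv^2 + 25/2u + 5/2v.
  leading term u^2: subtract (11/8)·f_2 from 11/2u^2 + 3/2uv^2 + 25/2u + 5/2v → 3/2uv^2 - 33/4uv + 61/4u + 31/8v + 2233/8
  leading term uv^2: subtract (3/4v)·f_1 from 3/2uv^2 - 33/4uv + 61/4u + 31/8v + 2233/8 → -33/2uv + 61/4u - 119/8v + 2233/8
  leading term uv: subtract (-33/4)·f_1 from -33/2uv + 61/4u - 119/8v + 2233/8 → 106u - 119/8v + 3883/8
  leading term u: subtract (212/25)·h_4 from 106u - 119/8v + 3883/8 → -53/25v^2 - 123179/200v - 365721/200
  leading term v^2: no divisor's leading term divides it; move -53/25v^2 to the remainder.
  leading term v: no divisor's leading term divides it; move -123179/200v to the remainder.
  leading term 1: no divisor's leading term divides it; move -365721/200 to the remainder.
  remainder -53/25v^2 - 123179/200v - 365721/200 ≠ 0; add h_5 = -53/25v^2 - 123179/200v - 365721/200 to the basis.

S(f_2,f_3): lcm = u^2. S = 3uv - 1/2u - 1/4v - 193/4.
  leading term uv: subtract (3/2)·f_1 from 3uv - 1/2u - 1/4v - 193/4 → -17u - 1/4v - 343/4
  leading term u: subtract (-34/25)·h_4 from -17u - 1/4v - 343/4 → 17/50v^2 + 4807/50v + 7134/25
  leading term v^2: subtract (-17/106)·h_5 from 17/50v^2 + 4807/50v + 7134/25 → -2235/848v - 6705/848
  leading term v: no divisor's leading term divides it; move -2235/848v to the remainder.
  leading term 1: no divisor's leading term divides it; move -6705/848 to the remainder.
  remainder -2235/848v - 6705/848 ≠ 0; add h_6 = -2235/848v - 6705/848 to the basis.

S(f_1,h_4): lcm = uv. S = 11/2u - 1/50v^3 - 567/100v^2 - 2183/100v + 25/2.
  leading term u: subtract (11/25)·h_4 from 11/2u - 1/50v^3 - 567/100v^2 - 2183/100v + 25/2 → -1/50v^3 - 289/50v^2 - 10603/200v - 21513/200
  leading term v^3: subtract (1/106v)·h_5 from -1/50v^3 - 289/50v^2 - 10603/200v - 21513/200 → 643/21200v^2 - 758197/21200v - 21513/200
  leading term v^2: subtract (-643/44944)·h_5 from 643/21200v^2 - 758197/21200v - 21513/200 → -16027185/359552v - 48081555/359552
  leading term v: subtract (7171/424)·h_6 from -16027185/359552v - 48081555/359552 → 0
  remainder 0.

S(f_2,h_4): lcm = u^2. S = -1/50uv^2 - 417/100uv - 2233/100u - 1/4v - 203/4.
  leading term uv^2: subtract (-1/100v)·f_1 from -1/50uv^2 - 417/100uv - 2233/100u - 1/4v - 203/4 → -203/50uv - 2233/100u - 203/4
  leading term uv: subtract (-203/100)·f_1 from -203/50uv - 2233/100u - 203/4 → 0
  remainder 0.

S(f_3,h_4): lcm = u^2. S = -1/50uv^2 - 717/100uv - 2183/100u - 5/2.
  leading term uv^2: subtract (-1/100v)·f_1 from -1/50uv^2 - 717/100uv - 2183/100u - 5/2 → -353/50uv - 2183/100u + 1/4v - 5/2
  leading term uv: subtract (-353/100)·f_1 from -353/50uv - 2183/100u + 1/4v - 5/2 → 17u + 1/4v + 343/4
  leading term u: subtract (34/25)·h_4 from 17u + 1/4v + 343/4 → -17/50v^2 - 4807/50v - 7134/25
  leading term v^2: subtract (17/106)·h_5 from -17/50v^2 - 4807/50v - 7134/25 → 2235/848v + 6705/848
  leading term v: subtract (-1)·h_6 from 2235/848v + 6705/848 → 0
  remainder 0.

S(f_1,h_5): lcm = uv^2. S = -120847/424uv - 365721/424u + 25/2v.
  leading term uv: subtract (-120847/848)·f_1 from -120847/424uv - 365721/424u + 25/2v → 597875/848u + 25/2v + 3021175/848
  leading term u: subtract (23915/424)·h_4 from 597875/848u + 25/2v + 3021175/848 → -23915/1696v^2 - 13517405/3392v - 40121745/3392
  leading term v^2: subtract (597875/89888)·h_5 from -23915/1696v^2 - 13517405/3392v - 40121745/3392 → 80135925/719104v + 240407775/719104
  leading term v: subtract (-35855/848)·h_6 from 80135925/719104v + 240407775/719104 → 0
  remainder 0.

S(f_2,h_5): leading monomials are coprime, so the S-polynomial reduces to 0 (Buchberger's first criterion).
S(f_3,h_5): leading monomials are coprime, so the S-polynomial reduces to 0 (Buchberger's first criterion).
S(h_4,h_5): leading monomials are coprime, so the S-polynomial reduces to 0 (Buchberger's first criterion).
S(f_1,h_6): lcm = uv. S = 5/2u + 25/2.
  leading term u: subtract (1/5)·h_4 from 5/2u + 25/2 → -1/20v^2 - 567/40v - 1683/40
  leading term v^2: subtract (5/212)·h_5 from -1/20v^2 - 567/40v - 1683/40 → 595/1696v + 1785/1696
  leading term v: subtract (-119/894)·h_6 from 595/1696v + 1785/1696 → 0
  remainder 0.

S(f_2,h_6): leading monomials are coprime, so the S-polynomial reduces to 0 (Buchberger's first criterion).
S(f_3,h_6): leading monomials are coprime, so the S-polynomial reduces to 0 (Buchberger's first criterion).
S(h_4,h_6): leading monomials are coprime, so the S-polynomial reduces to 0 (Buchberger's first criterion).
S(h_5,h_6): lcm = v^2. S = 121907/424v + 365721/424.
  leading term v: subtract (-243814/2235)·h_6 from 121907/424v + 365721/424 → 0
  remainder 0.

Every S-polynomial of the final basis reduces to 0, so we have a Gröbner basis.
Inter-reduce: drop elements whose leading term is divisible by another's, tail-reduce, and make monic.
Reduced Gröbner basis: {u + 5, v + 3}.

From the last basis element, v + 3 = 0, so v takes values in {-3}. Each choice, substituted upward through the basis, yields the corresponding point(s) of the solution set.
  v = -3: the earlier basis element becomes u + 5 = 0, giving u = -5 — point (-5, -3).
Substituting each solution back into the original system confirms all equations vanish.
Zero-dimensionality of the ideal guarantees finitely many solutions over ℂ.

{(-5, -3)}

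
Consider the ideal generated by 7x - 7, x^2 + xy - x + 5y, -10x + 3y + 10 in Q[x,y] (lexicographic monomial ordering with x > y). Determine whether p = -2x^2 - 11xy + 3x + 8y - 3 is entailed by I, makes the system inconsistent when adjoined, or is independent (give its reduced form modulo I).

Adjoining -2x^2 - 11xy + 3x + 8y - 3 makes the ideal the whole ring: the system is inconsistent.

First compute the reduced Gröbner basis of I by Buchberger's algorithm.
f_1 = 7x - 7, LT = x.
f_2 = x^2 + xy - x + 5y, LT = x^2.
f_3 = -10x + 3y + 10, LT = x.

S(f_1,f_2): lcm = x^2. S = -xy - 5y.
  leading term xy: subtract (-1/7y)·f_1 from -xy - 5y → -6y
  leading term y: no divisor's leading term divides it; move -6y to the remainder.
  remainder -6y ≠ 0; add h_4 = -6y to the basis.

S(f_1,f_3): lcm = x. S = 3/10y.
  leading term y: subtract (-1/20)·h_4 from 3/10y → 0
  remainder 0.

S(f_2,f_3): lcm = x^2. S = 13/10xy + 5y.
  leading term xy: subtract (13/70y)·f_1 from 13/10xy + 5y → 63/10y
  leading term y: subtract (-21/20)·h_4 from 63/10y → 0
  remainder 0.

S(f_1,h_4): leading monomials are coprime, so the S-polynomial reduces to 0 (Buchberger's first criterion).
S(f_2,h_4): leading monomials are coprime, so the S-polynomial reduces to 0 (Buchberger's first criterion).
S(f_3,h_4): leading monomials are coprime, so the S-polynomial reduces to 0 (Buchberger's first criterion).
Every S-polynomial of the final basis reduces to 0, so we have a Gröbner basis.
Inter-reduce: drop elements whose leading term is divisible by another's, tail-reduce, and make monic.
Reduced Gröbner basis: {x - 1, y}.
Label its elements g_1 = x - 1, g_2 = y.

Reduce p = -2x^2 - 11xy + 3x + 8y - 3 modulo G:
  leading term x^2: subtract (-2x)·g_1 from -2x^2 - 11xy + 3x + 8y - 3 → -11xy + x + 8y - 3
  leading term xy: subtract (-11y)·g_1 from -11xy + x + 8y - 3 → x - 3y - 3
  leading term x: subtract (1)·g_1 from x - 3y - 3 → -3y - 2
  leading term y: subtract (-3)·g_2 from -3y - 2 → -2
  leading term 1: no divisor's leading term divides it; move -2 to the remainder.
  normal form = -2.
The normal form is nonzero, so p ∉ I. Since p minus its normal form lies in I, I + (p) = I + (r) where r = -2; decide whether this ideal is the whole ring.
Here r = -2 is a nonzero constant, hence a unit: 1 ∈ I + (p), the Gröbner basis of I + (p) is {1}, and the enlarged system has no common solution — adjoining p is inconsistent.

The remainder on division by a Gröbner basis is unique — it is the normal form.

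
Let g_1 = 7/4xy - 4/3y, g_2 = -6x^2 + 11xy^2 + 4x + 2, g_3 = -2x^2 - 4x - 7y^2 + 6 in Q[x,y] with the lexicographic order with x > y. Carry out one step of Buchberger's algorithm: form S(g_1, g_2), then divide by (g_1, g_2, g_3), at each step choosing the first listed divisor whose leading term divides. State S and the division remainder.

lcm(LM(g_1), LM(g_2)) = x^2y.
S = (lcm/LT(g_1))·g_1 − (lcm/LT(g_2))·g_2 = 11/6xy^3 - 2/21xy + 1/3y.
Reduce S modulo (g_1, g_2, g_3) in that order:
  leading term xy^3: subtract (22/21y^2)·g_1 from 11/6xy^3 - 2/21xy + 1/3y → -2/21xy + 88/63y^3 + 1/3y
  leading term xy: subtract (-8/147)·g_1 from -2/21xy + 88/63y^3 + 1/3y → 88/63y^3 + 115/441y
  leading term y^3: no divisor's leading term divides it; move 88/63y^3 to the remainder.
  leading term y: no divisor's leading term divides it; move 115/441y to the remainder.
The remainder 88/63y^3 + 115/441y is nonzero, so it would be added as the next basis element.

S(g_1, g_2) = 11/6xy^3 - 2/21xy + 1/3y; remainder on division = 88/63y^3 + 115/441y.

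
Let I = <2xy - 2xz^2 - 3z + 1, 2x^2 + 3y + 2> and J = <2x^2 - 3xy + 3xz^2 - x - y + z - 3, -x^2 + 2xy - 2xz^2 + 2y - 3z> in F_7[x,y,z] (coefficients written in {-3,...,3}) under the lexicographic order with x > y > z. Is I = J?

No, the ideals differ.

Equality of ideals is decidable: compute both reduced Gröbner bases (unique for the ordering) and check whether they agree.
Buchberger on the first generating set:
f_1 = 2xy - 2xz^2 - 3z + 1, LT = xy.
f_2 = 2x^2 + 3y + 2, LT = x^2.

S(f_1,f_2): lcm = x^2y. S = -x^2z^2 + 2xz - 3x + 2y^2 - y.
  reduce S modulo (f_1, f_2):
  remainder 2xz - 3x + 2y^2 - 2yz^2 - y + z^2 ≠ 0; add g_3 = 2xz - 3x + 2y^2 - 2yz^2 - y + z^2 to the basis.

S(f_1,g_3): lcm = xyz. S = -2xy - xz^3 - y^3 + y^2z^2 - 3y^2 + 3yz^2 + 2z^2 - 3z.
  reduce S modulo (f_1, f_2, g_3):
  remainder -y^3 + 2y^2z^2 - 3y^2 - yz^4 - yz^2 - 3z^4 + 2z^2 + z + 1 ≠ 0; add g_4 = -y^3 + 2y^2z^2 - 3y^2 - yz^4 - yz^2 - 3z^4 + 2z^2 + z + 1 to the basis.

The other S-polynomials (S(f_2,g_3), S(f_1,g_4), S(f_2,g_4), S(g_3,g_4)) all reduce to 0 modulo the current basis, so we have a Gröbner basis.
Inter-reduce: drop elements whose leading term is divisible by another's, tail-reduce, and make monic.
Reduced Gröbner basis: {x^2 - 2y + 1, xy + 3x + y^2z - 2y^2 - yz^3 + 2yz^2 + 3yz + y - 3z^3 - z^2 + 2z - 3, xz + 2x + y^2 - yz^2 + 3y - 3z^2, y^3 - 2y^2z^2 + 3y^2 + yz^4 + yz^2 + 3z^4 - 2z^2 - z - 1}.

Buchberger on the second generating set:
h_1 = 2x^2 - 3xy + 3xz^2 - x - y + z - 3, LT = x^2.
h_2 = -x^2 + 2xy - 2xz^2 + 2y - 3z, LT = x^2.

S(h_1,h_2): lcm = x^2. S = -3xy + 3xz^2 + 3x - 2y + z + 2.
  reduce S modulo (h_1, h_2):
  remainder -3xy + 3xz^2 + 3x - 2y + z + 2 ≠ 0; add k_3 = -3xy + 3xz^2 + 3x - 2y + z + 2 to the basis.

S(h_1,k_3): lcm = x^2y. S = x^2z^2 + x^2 + 2xy^2 - 2xyz^2 - 2xz + 3x + 3y^2 - 3yz + 2y.
  reduce S modulo (h_1, h_2, k_3):
  remainder -3xz^2 - 2xz - 3y^2 + 3yz^2 - 2y - z^2 + 3z - 2 ≠ 0; add k_4 = -3xz^2 - 2xz - 3y^2 + 3yz^2 - 2y - z^2 + 3z - 2 to the basis.

S(k_3,k_4): lcm = xyz^2. S = -3xyz - xz^4 - xz^2 - y^3 + y^2z^2 - 3y^2 - 2yz^2 + yz - 3y + 2z^3 - 3z^2.
  reduce S modulo (h_1, h_2, k_3, k_4):
  remainder -y^3 + 2y^2z^2 - 2y^2 - yz^4 + 3yz - 2z^4 + z^3 - 3z^2 - 3z + 3 ≠ 0; add k_5 = -y^3 + 2y^2z^2 - 2y^2 - yz^4 + 3yz - 2z^4 + z^3 - 3z^2 - 3z + 3 to the basis.

The other S-polynomials (S(h_2,k_3), S(h_1,k_4), S(h_2,k_4), S(h_1,k_5), S(h_2,k_5), S(k_3,k_5), S(k_4,k_5)) all reduce to 0 modulo the current basis, so we have a Gröbner basis.
Inter-reduce: drop elements whose leading term is divisible by another's, tail-reduce, and make monic.
Reduced Gröbner basis: {x^2 - 2x - 3y + 1, xy + 3xz - x + y^2 - yz^2 - y - 2z^2 + z, xz^2 + 3xz + y^2 - yz^2 + 3y - 2z^2 - z + 3, y^3 - 2y^2z^2 + 2y^2 + yz^4 - 3yz + 2z^4 - z^3 + 3z^2 + 3z - 3}.

These differ, so the ideals are not equal.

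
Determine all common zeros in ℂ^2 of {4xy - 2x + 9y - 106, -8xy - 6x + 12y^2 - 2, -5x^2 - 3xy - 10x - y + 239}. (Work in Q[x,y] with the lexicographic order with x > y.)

{(5, 4)}

Compute a lex Gröbner basis by Buchberger's algorithm.
f_1 = 4xy - 2x + 9y - 106, LT = xy.
f_2 = -8xy - 6x + 12y^2 - 2, LT = xy.
f_3 = -5x^2 - 3xy - 10x - y + 239, LT = x^2.

S(f_1,f_2): lcm = xy. S = -5/4x + 3/2y^2 + 9/4y - 107/4.
  leading term x: no divisor's leading term divides it; move -5/4x to the remainder.
  leading term y^2: no divisor's leading term divides it; move 3/2y^2 to the remainder.
  leading term y: no divisor's leading term divides it; move 9/4y to the remainder.
  leading term 1: no divisor's leading term divides it; move -107/4 to the remainder.
  remainder -5/4x + 3/2y^2 + 9/4y - 107/4 ≠ 0; add h_4 = -5/4x + 3/2y^2 + 9/4y - 107/4 to the basis.

S(f_1,f_3): lcm = x^2y. S = -1/2x^2 - 3/5xy^2 + 1/4xy - 53/2x - 1/5y^2 + 239/5y.
  leading term x^2: subtract (1/10)·f_3 from -1/2x^2 - 3/5xy^2 + 1/4xy - 53/2x - 1/5y^2 + 239/5y → -3/5xy^2 + 11/20xy - 51/2x - 1/5y^2 + 479/10y - 239/10
  leading term xy^2: subtract (-3/20y)·f_1 from -3/5xy^2 + 11/20xy - 51/2x - 1/5y^2 + 479/10y - 239/10 → 1/4xy - 51/2x + 23/20y^2 + 32y - 239/10
  leading term xy: subtract (1/16)·f_1 from 1/4xy - 51/2x + 23/20y^2 + 32y - 239/10 → -203/8x + 23/20y^2 + 503/16y - 691/40
  leading term x: subtract (203/10)·h_4 from -203/8x + 23/20y^2 + 503/16y - 691/40 → -293/10y^2 - 1139/80y + 2103/4
  leading term y^2: no divisor's leading term divides it; move -293/10y^2 to the remainder.
  leading term y: no divisor's leading term divides it; move -1139/80y to the remainder.
  leading term 1: no divisor's leading term divides it; move 2103/4 to the remainder.
  remainder -293/10y^2 - 1139/80y + 2103/4 ≠ 0; add h_5 = -293/10y^2 - 1139/80y + 2103/4 to the basis.

S(f_2,f_3): lcm = x^2y. S = 3/4x^2 - 21/10xy^2 - 2xy + 1/4x - 1/5y^2 + 239/5y.
  leading term x^2: subtract (-3/20)·f_3 from 3/4x^2 - 21/10xy^2 - 2xy + 1/4x - 1/5y^2 + 239/5y → -21/10xy^2 - 49/20xy - 5/4x - 1/5y^2 + 953/20y + 717/20
  leading term xy^2: subtract (-21/40y)·f_1 from -21/10xy^2 - 49/20xy - 5/4x - 1/5y^2 + 953/20y + 717/20 → -7/2xy - 5/4x + 181/40y^2 - 8y + 717/20
  leading term xy: subtract (-7/8)·f_1 from -7/2xy - 5/4x + 181/40y^2 - 8y + 717/20 → -3x + 181/40y^2 - 1/8y - 569/10
  leading term x: subtract (12/5)·h_4 from -3x + 181/40y^2 - 1/8y - 569/10 → 37/40y^2 - 221/40y + 73/10
  leading term y^2: subtract (-37/1172)·h_5 from 37/40y^2 - 221/40y + 73/10 → -560167/93760y + 560167/23440
  leading term y: no divisor's leading term divides it; move -560167/93760y to the remainder.
  leading term 1: no divisor's leading term divides it; move 560167/23440 to the remainder.
  remainder -560167/93760y + 560167/23440 ≠ 0; add h_6 = -560167/93760y + 560167/23440 to the basis.

The other S-polynomials (S(f_1,h_4), S(f_2,h_4), S(f_3,h_4), S(f_1,h_5), S(f_2,h_5), S(f_3,h_5), S(h_4,h_5), S(f_1,h_6), S(f_2,h_6), S(f_3,h_6), S(h_4,h_6), S(h_5,h_6)) all reduce to 0 modulo the current basis, so we have a Gröbner basis.
Inter-reduce: drop elements whose leading term is divisible by another's, tail-reduce, and make monic.
Reduced Gröbner basis: {x - 5, y - 4}.

From the last basis element, y - 4 = 0, so y takes values in {4}. Each choice, substituted upward through the basis, yields the corresponding point(s) of the solution set.
  y = 4: the earlier basis element becomes x - 5 = 0, giving x = 5 — point (5, 4).
Substituting each solution back into the original system confirms all equations vanish.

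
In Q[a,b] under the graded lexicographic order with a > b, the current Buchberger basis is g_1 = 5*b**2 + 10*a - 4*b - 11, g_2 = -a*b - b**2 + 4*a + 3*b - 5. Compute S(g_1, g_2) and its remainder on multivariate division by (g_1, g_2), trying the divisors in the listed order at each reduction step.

lcm(LM(g_1), LM(g_2)) = a*b**2.
S = (lcm/LT(g_1))·g_1 − (lcm/LT(g_2))·g_2 = -b**3 + 2*a**2 + 16/5*a*b + 3*b**2 - 11/5*a - 5*b.
Reduce S modulo (g_1, g_2) in that order:
  leading term b**3: subtract (-1/5*b)·g_1 from -b**3 + 2*a**2 + 16/5*a*b + 3*b**2 - 11/5*a - 5*b → 2*a**2 + 26/5*a*b + 11/5*b**2 - 11/5*a - 36/5*b
  leading term a**2: no divisor's leading term divides it; move 2*a**2 to the remainder.
  leading term a*b: subtract (-26/5)·g_2 from 26/5*a*b + 11/5*b**2 - 11/5*a - 36/5*b → -3*b**2 + 93/5*a + 42/5*b - 26
  leading term b**2: subtract (-3/5)·g_1 from -3*b**2 + 93/5*a + 42/5*b - 26 → 123/5*a + 6*b - 163/5
  leading term a: no divisor's leading term divides it; move 123/5*a to the remainder.
  leading term b: no divisor's leading term divides it; move 6*b to the remainder.
  leading term 1: no divisor's leading term divides it; move -163/5 to the remainder.
The remainder 2*a**2 + 123/5*a + 6*b - 163/5 is nonzero, so it would be added as the next basis element.

S(g_1, g_2) = -b**3 + 2*a**2 + 16/5*a*b + 3*b**2 - 11/5*a - 5*b; remainder on division = 2*a**2 + 123/5*a + 6*b - 163/5.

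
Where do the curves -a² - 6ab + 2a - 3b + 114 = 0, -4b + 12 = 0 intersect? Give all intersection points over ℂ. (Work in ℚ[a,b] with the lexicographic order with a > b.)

Compute a lex Gröbner basis by Buchberger's algorithm.
f_1 = -a² - 6ab + 2a - 3b + 114, LT = a².
f_2 = -4b + 12, LT = b.

The S-polynomials (S(f_1,f_2)) all reduce to 0 modulo the current basis, so we have a Gröbner basis.
Inter-reduce: drop elements whose leading term is divisible by another's, tail-reduce, and make monic.
Reduced Gröbner basis: {a² + 16a - 105, b - 3}.

Since the basis is lex-ordered, b - 3 is univariate in b. Its roots are {3}. Back-substituting each root into the other basis elements fixes the other coordinates.
  b = 3: the earlier basis element becomes a² + 16a - 105 = 0, giving a = -21, 5 — points (-21, 3), (5, 3).

{(-21, 3), (5, 3)}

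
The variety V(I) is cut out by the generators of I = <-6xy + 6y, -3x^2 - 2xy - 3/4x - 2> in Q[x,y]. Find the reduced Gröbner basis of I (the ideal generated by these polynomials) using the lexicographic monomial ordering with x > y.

G = {x^2 + 1/4x + 2/3y + 2/3, xy - y, y^2 + 23/8y}

f_1 = -6xy + 6y, LT = xy.
f_2 = -3x^2 - 2xy - 3/4x - 2, LT = x^2.

S(f_1,f_2): lcm = x^2y. S = -2/3xy^2 - 5/4xy - 2/3y.
  leading term xy^2: subtract (1/9y)·f_1 from -2/3xy^2 - 5/4xy - 2/3y → -5/4xy - 2/3y^2 - 2/3y
  leading term xy: subtract (5/24)·f_1 from -5/4xy - 2/3y^2 - 2/3y → -2/3y^2 - 23/12y
  leading term y^2: no divisor's leading term divides it; move -2/3y^2 to the remainder.
  leading term y: no divisor's leading term divides it; move -23/12y to the remainder.
  remainder -2/3y^2 - 23/12y ≠ 0; add g_3 = -2/3y^2 - 23/12y to the basis.

The other S-polynomials (S(f_1,g_3), S(f_2,g_3)) all reduce to 0 modulo the current basis, so we have a Gröbner basis.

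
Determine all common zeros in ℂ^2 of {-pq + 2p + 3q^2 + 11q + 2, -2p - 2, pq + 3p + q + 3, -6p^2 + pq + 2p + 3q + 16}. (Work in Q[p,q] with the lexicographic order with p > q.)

{(-1, -4)}

Compute a lex Gröbner basis by Buchberger's algorithm.
f_1 = -pq + 2p + 3q^2 + 11q + 2, LT = pq.
f_2 = -2p - 2, LT = p.
f_3 = pq + 3p + q + 3, LT = pq.
f_4 = -6p^2 + pq + 2p + 3q + 16, LT = p^2.

S(f_1,f_2): lcm = pq. S = -2p - 3q^2 - 12q - 2.
  leading term p: subtract (1)·f_2 from -2p - 3q^2 - 12q - 2 → -3q^2 - 12q
  leading term q^2: no divisor's leading term divides it; move -3q^2 to the remainder.
  leading term q: no divisor's leading term divides it; move -12q to the remainder.
  remainder -3q^2 - 12q ≠ 0; add h_5 = -3q^2 - 12q to the basis.

S(f_2,f_4): lcm = p^2. S = 1/6pq + 4/3p + 1/2q + 8/3.
  leading term pq: subtract (-1/6)·f_1 from 1/6pq + 4/3p + 1/2q + 8/3 → 5/3p + 1/2q^2 + 7/3q + 3
  leading term p: subtract (-5/6)·f_2 from 5/3p + 1/2q^2 + 7/3q + 3 → 1/2q^2 + 7/3q + 4/3
  leading term q^2: subtract (-1/6)·h_5 from 1/2q^2 + 7/3q + 4/3 → 1/3q + 4/3
  leading term q: no divisor's leading term divides it; move 1/3q to the remainder.
  leading term 1: no divisor's leading term divides it; move 4/3 to the remainder.
  remainder 1/3q + 4/3 ≠ 0; add h_6 = 1/3q + 4/3 to the basis.

The other S-polynomials (S(f_1,f_3), S(f_1,f_4), S(f_2,f_3), S(f_3,f_4), S(f_1,h_5), S(f_2,h_5), S(f_3,h_5), S(f_4,h_5), S(f_1,h_6), S(f_2,h_6), S(f_3,h_6), S(f_4,h_6), S(h_5,h_6)) all reduce to 0 modulo the current basis, so we have a Gröbner basis.
Inter-reduce: drop elements whose leading term is divisible by another's, tail-reduce, and make monic.
Reduced Gröbner basis: {p + 1, q + 4}.

Since the basis is lex-ordered, q + 4 is univariate in q. Its roots are {-4}. Back-substituting each root into the other basis elements fixes the other coordinates.
  q = -4: the earlier basis element becomes p + 1 = 0, giving p = -1 — point (-1, -4).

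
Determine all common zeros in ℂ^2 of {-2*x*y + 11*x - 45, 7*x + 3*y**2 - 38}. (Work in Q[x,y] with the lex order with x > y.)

Compute a lex Gröbner basis by Buchberger's algorithm.
f_1 = -2*x*y + 11*x - 45, LT = x*y.
f_2 = 7*x + 3*y**2 - 38, LT = x.

S(f_1,f_2): lcm = x*y. S = -11/2*x - 3/7*y**3 + 38/7*y + 45/2.
  reduce S modulo (f_1, f_2):
  remainder -3/7*y**3 + 33/14*y**2 + 38/7*y - 103/14 ≠ 0; add h_3 = -3/7*y**3 + 33/14*y**2 + 38/7*y - 103/14 to the basis.

The other S-polynomials (S(f_1,h_3), S(f_2,h_3)) all reduce to 0 modulo the current basis, so we have a Gröbner basis.
Inter-reduce: drop elements whose leading term is divisible by another's, tail-reduce, and make monic.
Reduced Gröbner basis: {x + 3/7*y**2 - 38/7, y**3 - 11/2*y**2 - 38/3*y + 103/6}.

The lex basis is triangular: the last element involves only y. Solving y**3 - 11/2*y**2 - 38/3*y + 103/6 = 0 gives y ∈ {1, 9/4 - sqrt(3201)/12, 9/4 + sqrt(3201)/12}; substituting each value into the earlier elements determines the remaining variables.
  y = 1: the earlier basis element becomes x - 5 = 0, giving x = 5 — point (5, 1).
  y = 9/4 - sqrt(3201)/12: the earlier basis element becomes x - 9*sqrt(3201)/56 + 351/56 = 0, giving x = -351/56 + 9*sqrt(3201)/56 — point (-351/56 + 9*sqrt(3201)/56, 9/4 - sqrt(3201)/12).
  y = 9/4 + sqrt(3201)/12: the earlier basis element becomes x + 351/56 + 9*sqrt(3201)/56 = 0, giving x = -9*sqrt(3201)/56 - 351/56 — point (-9*sqrt(3201)/56 - 351/56, 9/4 + sqrt(3201)/12).

{(5, 1), (-351/56 + 9*sqrt(3201)/56, 9/4 - sqrt(3201)/12), (-9*sqrt(3201)/56 - 351/56, 9/4 + sqrt(3201)/12)}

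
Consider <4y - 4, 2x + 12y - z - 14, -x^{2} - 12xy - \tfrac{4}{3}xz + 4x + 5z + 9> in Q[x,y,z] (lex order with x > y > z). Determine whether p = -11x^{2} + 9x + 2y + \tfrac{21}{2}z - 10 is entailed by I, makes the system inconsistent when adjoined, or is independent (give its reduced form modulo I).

Adjoining -11x^{2} + 9x + 2y + \tfrac{21}{2}z - 10 makes the ideal the whole ring: the system is inconsistent.

First compute the reduced Gröbner basis of I by Buchberger's algorithm.
f_1 = 4y - 4, LT = y.
f_2 = 2x + 12y - z - 14, LT = x.
f_3 = -x^{2} - 12xy - \tfrac{4}{3}xz + 4x + 5z + 9, LT = x^{2}.

S(f_2,f_3): lcm = x^{2}. S = -6xy - \tfrac{11}{6}xz - 3x + 5z + 9.
  leading term xy: subtract (-\tfrac{3}{2}x)·f_1 from -6xy - \tfrac{11}{6}xz - 3x + 5z + 9 → -\tfrac{11}{6}xz - 9x + 5z + 9
  leading term xz: subtract (-\tfrac{11}{12}z)·f_2 from -\tfrac{11}{6}xz - 9x + 5z + 9 → -9x + 11yz - \tfrac{11}{12}z^{2} - \tfrac{47}{6}z + 9
  leading term x: subtract (-\tfrac{9}{2})·f_2 from -9x + 11yz - \tfrac{11}{12}z^{2} - \tfrac{47}{6}z + 9 → 11yz + 54y - \tfrac{11}{12}z^{2} - \tfrac{37}{3}z - 54
  leading term yz: subtract (\tfrac{11}{4}z)·f_1 from 11yz + 54y - \tfrac{11}{12}z^{2} - \tfrac{37}{3}z - 54 → 54y - \tfrac{11}{12}z^{2} - \tfrac{4}{3}z - 54
  leading term y: subtract (\tfrac{27}{2})·f_1 from 54y - \tfrac{11}{12}z^{2} - \tfrac{4}{3}z - 54 → -\tfrac{11}{12}z^{2} - \tfrac{4}{3}z
  leading term z^{2}: no divisor's leading term divides it; move -\tfrac{11}{12}z^{2} to the remainder.
  leading term z: no divisor's leading term divides it; move -\tfrac{4}{3}z to the remainder.
  remainder -\tfrac{11}{12}z^{2} - \tfrac{4}{3}z ≠ 0; add h_4 = -\tfrac{11}{12}z^{2} - \tfrac{4}{3}z to the basis.

The other S-polynomials (S(f_1,f_2), S(f_1,f_3), S(f_1,h_4), S(f_2,h_4), S(f_3,h_4)) all reduce to 0 modulo the current basis, so we have a Gröbner basis.
Inter-reduce: drop elements whose leading term is divisible by another's, tail-reduce, and make monic.
Reduced Gröbner basis: {x - \tfrac{1}{2}z - 1, y - 1, z^{2} + \tfrac{16}{11}z}.
Label its elements g_1 = x - \tfrac{1}{2}z - 1, g_2 = y - 1, g_3 = z^{2} + \tfrac{16}{11}z.

Reduce p = -11x^{2} + 9x + 2y + \tfrac{21}{2}z - 10 modulo G:
  leading term x^{2}: subtract (-11x)·g_1 from -11x^{2} + 9x + 2y + \tfrac{21}{2}z - 10 → -\tfrac{11}{2}xz - 2x + 2y + \tfrac{21}{2}z - 10
  leading term xz: subtract (-\tfrac{11}{2}z)·g_1 from -\tfrac{11}{2}xz - 2x + 2y + \tfrac{21}{2}z - 10 → -2x + 2y - \tfrac{11}{4}z^{2} + 5z - 10
  leading term x: subtract (-2)·g_1 from -2x + 2y - \tfrac{11}{4}z^{2} + 5z - 10 → 2y - \tfrac{11}{4}z^{2} + 4z - 12
  leading term y: subtract (2)·g_2 from 2y - \tfrac{11}{4}z^{2} + 4z - 12 → -\tfrac{11}{4}z^{2} + 4z - 10
  leading term z^{2}: subtract (-\tfrac{11}{4})·g_3 from -\tfrac{11}{4}z^{2} + 4z - 10 → 8z - 10
  leading term z: no divisor's leading term divides it; move 8z to the remainder.
  leading term 1: no divisor's leading term divides it; move -10 to the remainder.
  normal form = 8z - 10.
The normal form is nonzero, so p ∉ I. Since p minus its normal form lies in I, I + (p) = I + (r) where r = 8z - 10; decide whether this ideal is the whole ring.
Run Buchberger on G together with r (pairs among the g_i already reduce to 0 since G is a Gröbner basis):
g_1 = x - \tfrac{1}{2}z - 1, LT = x.
g_2 = y - 1, LT = y.
g_3 = z^{2} + \tfrac{16}{11}z, LT = z^{2}.
r = 8z - 10, LT = z.

S(g_3,r): lcm = z^{2}. S = \tfrac{119}{44}z.
  leading term z: subtract (\tfrac{119}{352})·r from \tfrac{119}{44}z → \tfrac{595}{176}
  leading term 1: no divisor's leading term divides it; move \tfrac{595}{176} to the remainder.
  remainder \tfrac{595}{176} ≠ 0; add m_5 = \tfrac{595}{176} to the basis.

The other S-polynomials (S(g_1,g_2), S(g_1,g_3), S(g_1,r), S(g_2,g_3), S(g_2,r), S(g_1,m_5), S(g_2,m_5), S(g_3,m_5), S(r,m_5)) all reduce to 0 modulo the current basis, so we have a Gröbner basis.
Inter-reduce: drop elements whose leading term is divisible by another's, tail-reduce, and make monic.
Reduced Gröbner basis: {1}.
The reduced Gröbner basis of I + (p) is {1}: the ideal is the whole ring, so the enlarged system has no common solution — adjoining p is inconsistent.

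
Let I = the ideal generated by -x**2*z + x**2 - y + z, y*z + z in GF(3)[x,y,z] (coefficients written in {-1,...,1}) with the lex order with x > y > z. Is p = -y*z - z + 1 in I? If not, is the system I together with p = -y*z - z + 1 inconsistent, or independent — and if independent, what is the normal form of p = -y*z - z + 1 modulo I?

Adjoining -y*z - z + 1 makes the ideal the whole ring: the system is inconsistent.

First compute the reduced Gröbner basis of I by Buchberger's algorithm.
f_1 = -x**2*z + x**2 - y + z, LT = x**2*z.
f_2 = y*z + z, LT = y*z.

S(f_1,f_2): lcm = x**2*y*z. S = -x**2*y - x**2*z + y**2 - y*z.
  leading term x**2*y: no divisor's leading term divides it; move -x**2*y to the remainder.
  leading term x**2*z: subtract (1)·f_1 from -x**2*z + y**2 - y*z → -x**2 + y**2 - y*z + y - z
  leading term x**2: no divisor's leading term divides it; move -x**2 to the remainder.
  leading term y**2: no divisor's leading term divides it; move y**2 to the remainder.
  leading term y*z: subtract (-1)·f_2 from -y*z + y - z → y
  leading term y: no divisor's leading term divides it; move y to the remainder.
  remainder -x**2*y - x**2 + y**2 + y ≠ 0; add h_3 = -x**2*y - x**2 + y**2 + y to the basis.

The other S-polynomials (S(f_1,h_3), S(f_2,h_3)) all reduce to 0 modulo the current basis, so we have a Gröbner basis.
Inter-reduce: drop elements whose leading term is divisible by another's, tail-reduce, and make monic.
Reduced Gröbner basis: {x**2*y + x**2 - y**2 - y, x**2*z - x**2 + y - z, y*z + z}.
Label its elements g_1 = x**2*y + x**2 - y**2 - y, g_2 = x**2*z - x**2 + y - z, g_3 = y*z + z.

Reduce p = -y*z - z + 1 modulo G:
  leading term y*z: subtract (-1)·g_3 from -y*z - z + 1 → 1
  leading term 1: no divisor's leading term divides it; move 1 to the remainder.
  normal form = 1.
The normal form is nonzero, so p ∉ I. Since p minus its normal form lies in I, I + (p) = I + (r) where r = 1; decide whether this ideal is the whole ring.
Here r = 1 is a nonzero constant, hence a unit: 1 ∈ I + (p), the Gröbner basis of I + (p) is {1}, and the enlarged system has no common solution — adjoining p is inconsistent.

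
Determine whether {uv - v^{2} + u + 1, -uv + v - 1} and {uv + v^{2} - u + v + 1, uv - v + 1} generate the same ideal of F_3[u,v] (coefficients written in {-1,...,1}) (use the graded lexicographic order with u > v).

Yes, the ideals are equal.

For a fixed monomial order, each ideal has a unique reduced Gröbner basis; comparing bases decides equality.
Buchberger on the first generating set:
f_1 = uv - v^{2} + u + 1, LT = uv.
f_2 = -uv + v - 1, LT = uv.

S(f_1,f_2): lcm = uv. S = -v^{2} + u + v.
  leading term v^{2}: no divisor's leading term divides it; move -v^{2} to the remainder.
  leading term u: no divisor's leading term divides it; move u to the remainder.
  leading term v: no divisor's leading term divides it; move v to the remainder.
  remainder -v^{2} + u + v ≠ 0; add g_3 = -v^{2} + u + v to the basis.

S(f_1,g_3): lcm = uv^{2}. S = -v^{3} + u^{2} - uv + v.
  leading term v^{3}: subtract (v)·g_3 from -v^{3} + u^{2} - uv + v → u^{2} + uv - v^{2} + v
  leading term u^{2}: no divisor's leading term divides it; move u^{2} to the remainder.
  leading term uv: subtract (1)·f_1 from uv - v^{2} + v → -u + v - 1
  leading term u: no divisor's leading term divides it; move -u to the remainder.
  leading term v: no divisor's leading term divides it; move v to the remainder.
  leading term 1: no divisor's leading term divides it; move -1 to the remainder.
  remainder u^{2} - u + v - 1 ≠ 0; add g_4 = u^{2} - u + v - 1 to the basis.

The other S-polynomials (S(f_2,g_3), S(f_1,g_4), S(f_2,g_4), S(g_3,g_4)) all reduce to 0 modulo the current basis, so we have a Gröbner basis.
Inter-reduce: drop elements whose leading term is divisible by another's, tail-reduce, and make monic.
Reduced Gröbner basis: {u^{2} - u + v - 1, uv - v + 1, v^{2} - u - v}.

Buchberger on the second generating set:
h_1 = uv + v^{2} - u + v + 1, LT = uv.
h_2 = uv - v + 1, LT = uv.

S(h_1,h_2): lcm = uv. S = v^{2} - u - v.
  leading term v^{2}: no divisor's leading term divides it; move v^{2} to the remainder.
  leading term u: no divisor's leading term divides it; move -u to the remainder.
  leading term v: no divisor's leading term divides it; move -v to the remainder.
  remainder v^{2} - u - v ≠ 0; add k_3 = v^{2} - u - v to the basis.

S(h_1,k_3): lcm = uv^{2}. S = v^{3} + u^{2} + v^{2} + v.
  leading term v^{3}: subtract (v)·k_3 from v^{3} + u^{2} + v^{2} + v → u^{2} + uv - v^{2} + v
  leading term u^{2}: no divisor's leading term divides it; move u^{2} to the remainder.
  leading term uv: subtract (1)·h_1 from uv - v^{2} + v → v^{2} + u - 1
  leading term v^{2}: subtract (1)·k_3 from v^{2} + u - 1 → -u + v - 1
  leading term u: no divisor's leading term divides it; move -u to the remainder.
  leading term v: no divisor's leading term divides it; move v to the remainder.
  leading term 1: no divisor's leading term divides it; move -1 to the remainder.
  remainder u^{2} - u + v - 1 ≠ 0; add k_4 = u^{2} - u + v - 1 to the basis.

The other S-polynomials (S(h_2,k_3), S(h_1,k_4), S(h_2,k_4), S(k_3,k_4)) all reduce to 0 modulo the current basis, so we have a Gröbner basis.
Inter-reduce: drop elements whose leading term is divisible by another's, tail-reduce, and make monic.
Reduced Gröbner basis: {u^{2} - u + v - 1, uv - v + 1, v^{2} - u - v}.

The two bases agree; hence the ideals are identical.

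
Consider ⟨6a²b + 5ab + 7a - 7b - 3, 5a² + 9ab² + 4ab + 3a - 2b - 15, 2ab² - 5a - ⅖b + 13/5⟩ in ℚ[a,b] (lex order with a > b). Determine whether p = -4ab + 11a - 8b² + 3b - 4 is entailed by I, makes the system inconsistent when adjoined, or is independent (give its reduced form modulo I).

First compute the reduced Gröbner basis of I by Buchberger's algorithm.
f_1 = 6a²b + 5ab + 7a - 7b - 3, LT = a²b.
f_2 = 5a² + 9ab² + 4ab + 3a - 2b - 15, LT = a².
f_3 = 2ab² - 5a - ⅖b + 13/5, LT = ab².

S(f_1,f_2): lcm = a²b. S = -9/5ab³ - ⅘ab² + 7/30ab + 7/6a + ⅖b² + 11/6b - ½.
  reduce S modulo (f_1, f_2, f_3):
  remainder -64/15ab - ⅚a + 1/25b² + 301/75b + 27/50 ≠ 0; add h_4 = -64/15ab - ⅚a + 1/25b² + 301/75b + 27/50 to the basis.

S(f_1,f_3): lcm = a²b². S = 5/2a² + ⅚ab² + 41/30ab - 13/10a - 7/6b² - ½b.
  reduce S modulo (f_1, f_2, f_3, h_4):
  remainder -15159/1280a - 11257/9600b² - 2653/3200b + 233981/19200 ≠ 0; add h_5 = -15159/1280a - 11257/9600b² - 2653/3200b + 233981/19200 to the basis.

S(f_2,f_3): lcm = a²b². S = 5/2a² + 9/5ab⁴ + ⅘ab³ + ⅗ab² + ⅕ab - 13/10a - ⅖b³ - 3b².
  reduce S modulo (f_1, f_2, f_3, h_4, h_5):
  remainder -1/25b³ - 11472803/2273850b² + 137138/378975b + 12204677/2273850 ≠ 0; add h_6 = -1/25b³ - 11472803/2273850b² + 137138/378975b + 12204677/2273850 to the basis.

S(f_1,h_4): lcm = a²b. S = -25/128a² + 3/320ab² + 1703/960ab + 2483/1920a - 7/6b - ½.
  reduce S modulo (f_1, f_2, f_3, h_4, h_5, h_6):
  remainder -25258981/145526400b² + 2461751/4850880b + 99111511/145526400 ≠ 0; add h_7 = -25258981/145526400b² + 2461751/4850880b + 99111511/145526400 to the basis.

S(f_1,h_5): lcm = a²b. S = -22514/227385ab³ - 5306/75795ab² + 846937/454770ab + 7/6a - 7/6b - ½.
  reduce S modulo (f_1, f_2, f_3, h_4, h_5, h_6, h_7):
  remainder 6037226298412/28717566973425b + 6037226298412/28717566973425 ≠ 0; add h_8 = 6037226298412/28717566973425b + 6037226298412/28717566973425 to the basis.

The other S-polynomials (S(f_2,h_4), S(f_3,h_4), S(f_2,h_5), S(f_3,h_5), S(h_4,h_5), S(f_1,h_6), S(f_2,h_6), S(f_3,h_6), S(h_4,h_6), S(h_5,h_6), S(f_1,h_7), S(f_2,h_7), S(f_3,h_7), S(h_4,h_7), S(h_5,h_7), S(h_6,h_7), S(f_1,h_8), S(f_2,h_8), S(f_3,h_8), S(h_4,h_8), S(h_5,h_8), S(h_6,h_8), S(h_7,h_8)) all reduce to 0 modulo the current basis, so we have a Gröbner basis.
Inter-reduce: drop elements whose leading term is divisible by another's, tail-reduce, and make monic.
Reduced Gröbner basis: {a - 1, b + 1}.
Label its elements g_1 = a - 1, g_2 = b + 1.

Reduce p = -4ab + 11a - 8b² + 3b - 4 modulo G:
  leading term ab: subtract (-4b)·g_1 from -4ab + 11a - 8b² + 3b - 4 → 11a - 8b² - b - 4
  leading term a: subtract (11)·g_1 from 11a - 8b² - b - 4 → -8b² - b + 7
  leading term b²: subtract (-8b)·g_2 from -8b² - b + 7 → 7b + 7
  leading term b: subtract (7)·g_2 from 7b + 7 → 0
  normal form = 0.
Since the normal form is 0, p ∈ I.

Ideal membership is decidable via reduction modulo a Gröbner basis.

-4ab + 11a - 8b² + 3b - 4 lies in I (it reduces to 0).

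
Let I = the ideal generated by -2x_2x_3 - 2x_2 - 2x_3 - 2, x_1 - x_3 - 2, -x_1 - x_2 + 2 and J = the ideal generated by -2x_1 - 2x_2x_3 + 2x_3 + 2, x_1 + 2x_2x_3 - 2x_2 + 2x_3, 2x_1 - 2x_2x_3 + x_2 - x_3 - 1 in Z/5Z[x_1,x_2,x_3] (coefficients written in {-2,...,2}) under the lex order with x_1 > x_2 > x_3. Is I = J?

Since reduced Gröbner bases are canonical representatives of ideals under a given ordering, it suffices to compute and compare them.
Buchberger on the first generating set:
f_1 = -2x_2x_3 - 2x_2 - 2x_3 - 2, LT = x_2x_3.
f_2 = x_1 - x_3 - 2, LT = x_1.
f_3 = -x_1 - x_2 + 2, LT = x_1.

S(f_2,f_3): lcm = x_1. S = -x_2 - x_3.
  reduce S modulo (f_1, f_2, f_3):
  remainder -x_2 - x_3 ≠ 0; add g_4 = -x_2 - x_3 to the basis.

S(f_1,g_4): lcm = x_2x_3. S = x_2 - x_3^2 + x_3 + 1.
  reduce S modulo (f_1, f_2, f_3, g_4):
  remainder -x_3^2 + 1 ≠ 0; add g_5 = -x_3^2 + 1 to the basis.

The other S-polynomials (S(f_1,f_2), S(f_1,f_3), S(f_2,g_4), S(f_3,g_4), S(f_1,g_5), S(f_2,g_5), S(f_3,g_5), S(g_4,g_5)) all reduce to 0 modulo the current basis, so we have a Gröbner basis.
Inter-reduce: drop elements whose leading term is divisible by another's, tail-reduce, and make monic.
Reduced Gröbner basis: {x_1 - x_3 - 2, x_2 + x_3, x_3^2 - 1}.

Buchberger on the second generating set:
h_1 = -2x_1 - 2x_2x_3 + 2x_3 + 2, LT = x_1.
h_2 = x_1 + 2x_2x_3 - 2x_2 + 2x_3, LT = x_1.
h_3 = 2x_1 - 2x_2x_3 + x_2 - x_3 - 1, LT = x_1.

S(h_1,h_2): lcm = x_1. S = -x_2x_3 + 2x_2 + 2x_3 - 1.
  reduce S modulo (h_1, h_2, h_3):
  remainder -x_2x_3 + 2x_2 + 2x_3 - 1 ≠ 0; add k_4 = -x_2x_3 + 2x_2 + 2x_3 - 1 to the basis.

S(h_1,h_3): lcm = x_1. S = 2x_2x_3 + 2x_2 + 2x_3 + 2.
  reduce S modulo (h_1, h_2, h_3, k_4):
  remainder x_2 + x_3 ≠ 0; add k_5 = x_2 + x_3 to the basis.

S(k_4,k_5): lcm = x_2x_3. S = -2x_2 - x_3^2 - 2x_3 + 1.
  reduce S modulo (h_1, h_2, h_3, k_4, k_5):
  remainder -x_3^2 + 1 ≠ 0; add k_6 = -x_3^2 + 1 to the basis.

The other S-polynomials (S(h_2,h_3), S(h_1,k_4), S(h_2,k_4), S(h_3,k_4), S(h_1,k_5), S(h_2,k_5), S(h_3,k_5), S(h_1,k_6), S(h_2,k_6), S(h_3,k_6), S(k_4,k_6), S(k_5,k_6)) all reduce to 0 modulo the current basis, so we have a Gröbner basis.
Inter-reduce: drop elements whose leading term is divisible by another's, tail-reduce, and make monic.
Reduced Gröbner basis: {x_1 - x_3 - 2, x_2 + x_3, x_3^2 - 1}.

Same reduced basis, so the two generating sets span the same ideal.

Yes, the ideals are equal.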